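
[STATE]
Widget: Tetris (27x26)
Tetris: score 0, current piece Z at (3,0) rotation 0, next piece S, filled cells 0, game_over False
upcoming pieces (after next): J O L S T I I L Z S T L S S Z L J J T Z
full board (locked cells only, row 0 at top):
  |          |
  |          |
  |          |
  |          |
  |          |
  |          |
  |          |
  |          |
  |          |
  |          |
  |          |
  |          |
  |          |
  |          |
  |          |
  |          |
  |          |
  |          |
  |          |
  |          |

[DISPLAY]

   ▓▓     │Next:           
    ▓▓    │ ░░             
          │░░              
          │                
          │                
          │                
          │Score:          
          │0               
          │                
          │                
          │                
          │                
          │                
          │                
          │                
          │                
          │                
          │                
          │                
          │                
          │                
          │                
          │                
          │                
          │                
          │                


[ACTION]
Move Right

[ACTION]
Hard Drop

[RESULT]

    ░░    │Next:           
   ░░     │█               
          │███             
          │                
          │                
          │                
          │Score:          
          │0               
          │                
          │                
          │                
          │                
          │                
          │                
          │                
          │                
          │                
          │                
    ▓▓    │                
     ▓▓   │                
          │                
          │                
          │                
          │                
          │                
          │                


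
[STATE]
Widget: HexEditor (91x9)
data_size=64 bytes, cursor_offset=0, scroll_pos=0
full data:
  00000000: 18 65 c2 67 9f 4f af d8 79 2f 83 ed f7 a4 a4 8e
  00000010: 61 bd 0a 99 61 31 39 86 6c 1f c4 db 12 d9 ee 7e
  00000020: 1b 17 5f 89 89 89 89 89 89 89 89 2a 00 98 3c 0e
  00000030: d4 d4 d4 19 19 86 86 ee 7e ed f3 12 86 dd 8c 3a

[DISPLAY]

00000000  18 65 c2 67 9f 4f af d8  79 2f 83 ed f7 a4 a4 8e  |.e.g.O..y/......|             
00000010  61 bd 0a 99 61 31 39 86  6c 1f c4 db 12 d9 ee 7e  |a...a19.l......~|             
00000020  1b 17 5f 89 89 89 89 89  89 89 89 2a 00 98 3c 0e  |.._........*..<.|             
00000030  d4 d4 d4 19 19 86 86 ee  7e ed f3 12 86 dd 8c 3a  |........~......:|             
                                                                                           
                                                                                           
                                                                                           
                                                                                           
                                                                                           


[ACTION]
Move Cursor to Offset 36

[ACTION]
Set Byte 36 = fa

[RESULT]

00000000  18 65 c2 67 9f 4f af d8  79 2f 83 ed f7 a4 a4 8e  |.e.g.O..y/......|             
00000010  61 bd 0a 99 61 31 39 86  6c 1f c4 db 12 d9 ee 7e  |a...a19.l......~|             
00000020  1b 17 5f 89 FA 89 89 89  89 89 89 2a 00 98 3c 0e  |.._........*..<.|             
00000030  d4 d4 d4 19 19 86 86 ee  7e ed f3 12 86 dd 8c 3a  |........~......:|             
                                                                                           
                                                                                           
                                                                                           
                                                                                           
                                                                                           


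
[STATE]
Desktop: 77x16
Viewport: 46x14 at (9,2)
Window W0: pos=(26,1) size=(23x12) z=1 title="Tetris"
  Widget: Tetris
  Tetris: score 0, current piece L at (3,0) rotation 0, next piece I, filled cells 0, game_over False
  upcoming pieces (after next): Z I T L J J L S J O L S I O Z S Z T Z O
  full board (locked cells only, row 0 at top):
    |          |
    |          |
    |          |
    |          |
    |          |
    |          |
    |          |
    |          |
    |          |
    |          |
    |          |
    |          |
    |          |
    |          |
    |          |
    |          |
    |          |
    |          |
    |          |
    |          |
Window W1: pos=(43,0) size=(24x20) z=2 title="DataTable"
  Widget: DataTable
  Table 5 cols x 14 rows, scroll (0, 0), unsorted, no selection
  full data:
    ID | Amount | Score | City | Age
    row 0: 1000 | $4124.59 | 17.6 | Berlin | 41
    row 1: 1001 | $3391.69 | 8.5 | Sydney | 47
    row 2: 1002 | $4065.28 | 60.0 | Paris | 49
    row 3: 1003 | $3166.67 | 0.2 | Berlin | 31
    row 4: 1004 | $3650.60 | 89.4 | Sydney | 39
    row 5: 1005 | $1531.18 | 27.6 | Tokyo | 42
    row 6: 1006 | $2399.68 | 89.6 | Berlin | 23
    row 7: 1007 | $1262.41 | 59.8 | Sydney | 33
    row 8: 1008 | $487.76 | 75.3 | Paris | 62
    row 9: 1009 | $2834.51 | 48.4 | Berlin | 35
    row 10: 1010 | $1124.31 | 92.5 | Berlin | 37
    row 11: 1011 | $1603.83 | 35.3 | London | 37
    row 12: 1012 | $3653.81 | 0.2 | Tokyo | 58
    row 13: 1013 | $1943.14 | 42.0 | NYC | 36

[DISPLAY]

                 ┃ Tetris         ┠───────────
                 ┠────────────────┃ID  │Amount
                 ┃          │Next:┃────┼──────
                 ┃          │████ ┃1000│$4124.
                 ┃          │     ┃1001│$3391.
                 ┃          │     ┃1002│$4065.
                 ┃          │     ┃1003│$3166.
                 ┃          │     ┃1004│$3650.
                 ┃          │Score┃1005│$1531.
                 ┃          │0    ┃1006│$2399.
                 ┗━━━━━━━━━━━━━━━━┃1007│$1262.
                                  ┃1008│$487.7
                                  ┃1009│$2834.
                                  ┃1010│$1124.


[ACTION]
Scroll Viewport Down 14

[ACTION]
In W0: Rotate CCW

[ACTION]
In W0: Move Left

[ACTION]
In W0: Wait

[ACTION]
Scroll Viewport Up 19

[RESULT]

                                  ┏━━━━━━━━━━━
                 ┏━━━━━━━━━━━━━━━━┃ DataTable 
                 ┃ Tetris         ┠───────────
                 ┠────────────────┃ID  │Amount
                 ┃          │Next:┃────┼──────
                 ┃          │████ ┃1000│$4124.
                 ┃          │     ┃1001│$3391.
                 ┃          │     ┃1002│$4065.
                 ┃          │     ┃1003│$3166.
                 ┃          │     ┃1004│$3650.
                 ┃          │Score┃1005│$1531.
                 ┃          │0    ┃1006│$2399.
                 ┗━━━━━━━━━━━━━━━━┃1007│$1262.
                                  ┃1008│$487.7


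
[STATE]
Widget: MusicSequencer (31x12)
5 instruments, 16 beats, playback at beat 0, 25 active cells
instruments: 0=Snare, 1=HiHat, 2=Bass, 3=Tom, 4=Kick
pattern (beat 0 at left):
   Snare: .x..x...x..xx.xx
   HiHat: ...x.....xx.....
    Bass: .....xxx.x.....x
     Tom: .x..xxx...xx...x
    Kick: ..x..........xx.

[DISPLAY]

      ▼123456789012345         
 Snare·█··█···█··██·██         
 HiHat···█·····██·····         
  Bass·····███·█·····█         
   Tom·█··███···██···█         
  Kick··█··········██·         
                               
                               
                               
                               
                               
                               


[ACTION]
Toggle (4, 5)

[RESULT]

      ▼123456789012345         
 Snare·█··█···█··██·██         
 HiHat···█·····██·····         
  Bass·····███·█·····█         
   Tom·█··███···██···█         
  Kick··█··█·······██·         
                               
                               
                               
                               
                               
                               


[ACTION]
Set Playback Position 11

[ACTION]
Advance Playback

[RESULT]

      012345678901▼345         
 Snare·█··█···█··██·██         
 HiHat···█·····██·····         
  Bass·····███·█·····█         
   Tom·█··███···██···█         
  Kick··█··█·······██·         
                               
                               
                               
                               
                               
                               


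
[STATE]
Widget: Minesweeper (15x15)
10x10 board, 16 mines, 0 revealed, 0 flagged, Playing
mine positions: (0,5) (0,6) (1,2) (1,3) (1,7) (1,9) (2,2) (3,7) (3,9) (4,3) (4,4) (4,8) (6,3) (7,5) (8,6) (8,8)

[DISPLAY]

■■■■■■■■■■     
■■■■■■■■■■     
■■■■■■■■■■     
■■■■■■■■■■     
■■■■■■■■■■     
■■■■■■■■■■     
■■■■■■■■■■     
■■■■■■■■■■     
■■■■■■■■■■     
■■■■■■■■■■     
               
               
               
               
               


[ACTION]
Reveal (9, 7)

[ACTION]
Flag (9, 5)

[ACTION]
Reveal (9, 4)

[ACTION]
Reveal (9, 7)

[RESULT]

 1■■■■■■■■     
 2■■■■■■■■     
 2■■■■■■■■     
 12■■■■■■■     
  1■■■■■■■     
  2■■■■■■■     
  1■■■■■■■     
  112■■■■■     
    12■■■■     
     1■2■■     
               
               
               
               
               


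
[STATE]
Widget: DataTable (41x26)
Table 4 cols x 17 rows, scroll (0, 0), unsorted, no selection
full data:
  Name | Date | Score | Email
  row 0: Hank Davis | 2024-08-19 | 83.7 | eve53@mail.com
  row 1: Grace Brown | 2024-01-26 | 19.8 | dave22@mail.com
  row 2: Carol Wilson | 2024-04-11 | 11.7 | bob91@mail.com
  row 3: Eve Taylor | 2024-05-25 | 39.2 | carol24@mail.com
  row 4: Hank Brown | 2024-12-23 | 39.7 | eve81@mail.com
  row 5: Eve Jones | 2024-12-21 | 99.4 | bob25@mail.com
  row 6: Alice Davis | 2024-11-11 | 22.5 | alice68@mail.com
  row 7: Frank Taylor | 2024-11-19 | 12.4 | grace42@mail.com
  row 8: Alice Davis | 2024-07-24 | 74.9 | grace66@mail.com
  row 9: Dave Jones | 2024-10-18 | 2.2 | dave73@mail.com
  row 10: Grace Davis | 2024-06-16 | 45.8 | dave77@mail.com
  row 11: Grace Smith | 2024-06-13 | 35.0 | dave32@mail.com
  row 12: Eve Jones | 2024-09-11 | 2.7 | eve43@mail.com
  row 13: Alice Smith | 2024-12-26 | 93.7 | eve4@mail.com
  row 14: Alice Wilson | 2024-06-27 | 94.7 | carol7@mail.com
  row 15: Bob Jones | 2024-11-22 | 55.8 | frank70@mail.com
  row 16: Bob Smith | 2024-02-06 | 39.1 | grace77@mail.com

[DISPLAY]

Name        │Date      │Score│Email      
────────────┼──────────┼─────┼───────────
Hank Davis  │2024-08-19│83.7 │eve53@mail.
Grace Brown │2024-01-26│19.8 │dave22@mail
Carol Wilson│2024-04-11│11.7 │bob91@mail.
Eve Taylor  │2024-05-25│39.2 │carol24@mai
Hank Brown  │2024-12-23│39.7 │eve81@mail.
Eve Jones   │2024-12-21│99.4 │bob25@mail.
Alice Davis │2024-11-11│22.5 │alice68@mai
Frank Taylor│2024-11-19│12.4 │grace42@mai
Alice Davis │2024-07-24│74.9 │grace66@mai
Dave Jones  │2024-10-18│2.2  │dave73@mail
Grace Davis │2024-06-16│45.8 │dave77@mail
Grace Smith │2024-06-13│35.0 │dave32@mail
Eve Jones   │2024-09-11│2.7  │eve43@mail.
Alice Smith │2024-12-26│93.7 │eve4@mail.c
Alice Wilson│2024-06-27│94.7 │carol7@mail
Bob Jones   │2024-11-22│55.8 │frank70@mai
Bob Smith   │2024-02-06│39.1 │grace77@mai
                                         
                                         
                                         
                                         
                                         
                                         
                                         


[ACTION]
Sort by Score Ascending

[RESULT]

Name        │Date      │Scor▲│Email      
────────────┼──────────┼─────┼───────────
Dave Jones  │2024-10-18│2.2  │dave73@mail
Eve Jones   │2024-09-11│2.7  │eve43@mail.
Carol Wilson│2024-04-11│11.7 │bob91@mail.
Frank Taylor│2024-11-19│12.4 │grace42@mai
Grace Brown │2024-01-26│19.8 │dave22@mail
Alice Davis │2024-11-11│22.5 │alice68@mai
Grace Smith │2024-06-13│35.0 │dave32@mail
Bob Smith   │2024-02-06│39.1 │grace77@mai
Eve Taylor  │2024-05-25│39.2 │carol24@mai
Hank Brown  │2024-12-23│39.7 │eve81@mail.
Grace Davis │2024-06-16│45.8 │dave77@mail
Bob Jones   │2024-11-22│55.8 │frank70@mai
Alice Davis │2024-07-24│74.9 │grace66@mai
Hank Davis  │2024-08-19│83.7 │eve53@mail.
Alice Smith │2024-12-26│93.7 │eve4@mail.c
Alice Wilson│2024-06-27│94.7 │carol7@mail
Eve Jones   │2024-12-21│99.4 │bob25@mail.
                                         
                                         
                                         
                                         
                                         
                                         
                                         


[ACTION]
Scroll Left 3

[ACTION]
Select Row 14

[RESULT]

Name        │Date      │Scor▲│Email      
────────────┼──────────┼─────┼───────────
Dave Jones  │2024-10-18│2.2  │dave73@mail
Eve Jones   │2024-09-11│2.7  │eve43@mail.
Carol Wilson│2024-04-11│11.7 │bob91@mail.
Frank Taylor│2024-11-19│12.4 │grace42@mai
Grace Brown │2024-01-26│19.8 │dave22@mail
Alice Davis │2024-11-11│22.5 │alice68@mai
Grace Smith │2024-06-13│35.0 │dave32@mail
Bob Smith   │2024-02-06│39.1 │grace77@mai
Eve Taylor  │2024-05-25│39.2 │carol24@mai
Hank Brown  │2024-12-23│39.7 │eve81@mail.
Grace Davis │2024-06-16│45.8 │dave77@mail
Bob Jones   │2024-11-22│55.8 │frank70@mai
Alice Davis │2024-07-24│74.9 │grace66@mai
Hank Davis  │2024-08-19│83.7 │eve53@mail.
>lice Smith │2024-12-26│93.7 │eve4@mail.c
Alice Wilson│2024-06-27│94.7 │carol7@mail
Eve Jones   │2024-12-21│99.4 │bob25@mail.
                                         
                                         
                                         
                                         
                                         
                                         
                                         


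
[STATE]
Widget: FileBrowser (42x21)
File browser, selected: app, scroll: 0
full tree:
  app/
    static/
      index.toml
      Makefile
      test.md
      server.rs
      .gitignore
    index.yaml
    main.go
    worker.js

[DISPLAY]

> [-] app/                                
    [+] static/                           
    index.yaml                            
    main.go                               
    worker.js                             
                                          
                                          
                                          
                                          
                                          
                                          
                                          
                                          
                                          
                                          
                                          
                                          
                                          
                                          
                                          
                                          


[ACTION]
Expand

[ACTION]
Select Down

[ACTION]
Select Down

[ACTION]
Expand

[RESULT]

  [-] app/                                
    [+] static/                           
  > index.yaml                            
    main.go                               
    worker.js                             
                                          
                                          
                                          
                                          
                                          
                                          
                                          
                                          
                                          
                                          
                                          
                                          
                                          
                                          
                                          
                                          


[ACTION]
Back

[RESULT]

> [+] app/                                
                                          
                                          
                                          
                                          
                                          
                                          
                                          
                                          
                                          
                                          
                                          
                                          
                                          
                                          
                                          
                                          
                                          
                                          
                                          
                                          


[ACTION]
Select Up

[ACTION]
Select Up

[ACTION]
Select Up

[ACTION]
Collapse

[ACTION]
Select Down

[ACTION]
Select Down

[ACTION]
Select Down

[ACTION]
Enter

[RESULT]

> [-] app/                                
    [+] static/                           
    index.yaml                            
    main.go                               
    worker.js                             
                                          
                                          
                                          
                                          
                                          
                                          
                                          
                                          
                                          
                                          
                                          
                                          
                                          
                                          
                                          
                                          


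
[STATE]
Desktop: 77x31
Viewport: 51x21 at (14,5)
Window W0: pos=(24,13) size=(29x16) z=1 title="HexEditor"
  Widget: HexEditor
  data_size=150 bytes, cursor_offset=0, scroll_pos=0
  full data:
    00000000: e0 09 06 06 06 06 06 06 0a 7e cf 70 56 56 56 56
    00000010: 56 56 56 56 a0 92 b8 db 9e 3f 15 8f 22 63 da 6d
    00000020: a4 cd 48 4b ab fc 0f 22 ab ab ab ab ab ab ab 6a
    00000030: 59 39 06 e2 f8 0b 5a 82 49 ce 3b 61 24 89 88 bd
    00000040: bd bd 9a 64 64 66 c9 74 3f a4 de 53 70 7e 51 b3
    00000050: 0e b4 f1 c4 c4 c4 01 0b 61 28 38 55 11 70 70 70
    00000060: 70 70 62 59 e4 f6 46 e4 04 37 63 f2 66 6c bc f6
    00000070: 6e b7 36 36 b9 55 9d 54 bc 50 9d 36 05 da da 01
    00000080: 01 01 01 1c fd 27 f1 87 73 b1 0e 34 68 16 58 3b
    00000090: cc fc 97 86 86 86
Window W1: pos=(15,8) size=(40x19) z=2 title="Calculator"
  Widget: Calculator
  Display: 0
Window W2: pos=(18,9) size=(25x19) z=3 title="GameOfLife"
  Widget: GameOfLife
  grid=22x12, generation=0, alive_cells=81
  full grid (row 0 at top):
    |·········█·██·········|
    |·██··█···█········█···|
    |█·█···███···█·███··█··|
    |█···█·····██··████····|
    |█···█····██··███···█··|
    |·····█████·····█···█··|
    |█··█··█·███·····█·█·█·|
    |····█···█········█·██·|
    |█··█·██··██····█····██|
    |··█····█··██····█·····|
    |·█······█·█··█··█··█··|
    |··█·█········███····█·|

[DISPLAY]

                                                   
                                                   
                                                   
 ┏━━━━━━━━━━━━━━━━━━━━━━━━━━━━━━━━━━━━━━┓          
 ┃ C┏━━━━━━━━━━━━━━━━━━━━━━━┓           ┃          
 ┠──┃ GameOfLife            ┃───────────┨          
 ┃  ┠───────────────────────┨          0┃          
 ┃┌─┃Gen: 0                 ┃           ┃          
 ┃│ ┃·········█·██········· ┃           ┃          
 ┃├─┃·██··█···█········█··· ┃           ┃          
 ┃│ ┃█·█···███···█·███··█·· ┃           ┃          
 ┃├─┃█···█·····██··████···· ┃           ┃          
 ┃│ ┃█···█····██··███···█·· ┃           ┃          
 ┃├─┃·····█████·····█···█·· ┃           ┃          
 ┃│ ┃█··█··█·███·····█·█·█· ┃           ┃          
 ┃├─┃····█···█········█·██· ┃           ┃          
 ┃│ ┃█··█·██··██····█····██ ┃           ┃          
 ┃└─┃··█····█··██····█····· ┃           ┃          
 ┃  ┃·█······█·█··█··█··█·· ┃           ┃          
 ┃  ┃··█·█········███····█· ┃           ┃          
 ┃  ┃                       ┃           ┃          


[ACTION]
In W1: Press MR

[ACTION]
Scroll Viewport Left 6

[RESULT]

                                                   
                                                   
                                                   
       ┏━━━━━━━━━━━━━━━━━━━━━━━━━━━━━━━━━━━━━━┓    
       ┃ C┏━━━━━━━━━━━━━━━━━━━━━━━┓           ┃    
       ┠──┃ GameOfLife            ┃───────────┨    
       ┃  ┠───────────────────────┨          0┃    
       ┃┌─┃Gen: 0                 ┃           ┃    
       ┃│ ┃·········█·██········· ┃           ┃    
       ┃├─┃·██··█···█········█··· ┃           ┃    
       ┃│ ┃█·█···███···█·███··█·· ┃           ┃    
       ┃├─┃█···█·····██··████···· ┃           ┃    
       ┃│ ┃█···█····██··███···█·· ┃           ┃    
       ┃├─┃·····█████·····█···█·· ┃           ┃    
       ┃│ ┃█··█··█·███·····█·█·█· ┃           ┃    
       ┃├─┃····█···█········█·██· ┃           ┃    
       ┃│ ┃█··█·██··██····█····██ ┃           ┃    
       ┃└─┃··█····█··██····█····· ┃           ┃    
       ┃  ┃·█······█·█··█··█··█·· ┃           ┃    
       ┃  ┃··█·█········███····█· ┃           ┃    
       ┃  ┃                       ┃           ┃    


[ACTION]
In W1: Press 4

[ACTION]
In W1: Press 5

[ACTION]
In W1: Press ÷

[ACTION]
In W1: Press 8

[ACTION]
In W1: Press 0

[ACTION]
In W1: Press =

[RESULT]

                                                   
                                                   
                                                   
       ┏━━━━━━━━━━━━━━━━━━━━━━━━━━━━━━━━━━━━━━┓    
       ┃ C┏━━━━━━━━━━━━━━━━━━━━━━━┓           ┃    
       ┠──┃ GameOfLife            ┃───────────┨    
       ┃  ┠───────────────────────┨     0.5625┃    
       ┃┌─┃Gen: 0                 ┃           ┃    
       ┃│ ┃·········█·██········· ┃           ┃    
       ┃├─┃·██··█···█········█··· ┃           ┃    
       ┃│ ┃█·█···███···█·███··█·· ┃           ┃    
       ┃├─┃█···█·····██··████···· ┃           ┃    
       ┃│ ┃█···█····██··███···█·· ┃           ┃    
       ┃├─┃·····█████·····█···█·· ┃           ┃    
       ┃│ ┃█··█··█·███·····█·█·█· ┃           ┃    
       ┃├─┃····█···█········█·██· ┃           ┃    
       ┃│ ┃█··█·██··██····█····██ ┃           ┃    
       ┃└─┃··█····█··██····█····· ┃           ┃    
       ┃  ┃·█······█·█··█··█··█·· ┃           ┃    
       ┃  ┃··█·█········███····█· ┃           ┃    
       ┃  ┃                       ┃           ┃    


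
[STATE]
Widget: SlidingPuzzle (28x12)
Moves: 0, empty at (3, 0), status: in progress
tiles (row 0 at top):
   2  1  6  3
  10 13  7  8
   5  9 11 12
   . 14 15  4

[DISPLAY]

┌────┬────┬────┬────┐       
│  2 │  1 │  6 │  3 │       
├────┼────┼────┼────┤       
│ 10 │ 13 │  7 │  8 │       
├────┼────┼────┼────┤       
│  5 │  9 │ 11 │ 12 │       
├────┼────┼────┼────┤       
│    │ 14 │ 15 │  4 │       
└────┴────┴────┴────┘       
Moves: 0                    
                            
                            


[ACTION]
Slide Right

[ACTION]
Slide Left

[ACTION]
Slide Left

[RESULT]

┌────┬────┬────┬────┐       
│  2 │  1 │  6 │  3 │       
├────┼────┼────┼────┤       
│ 10 │ 13 │  7 │  8 │       
├────┼────┼────┼────┤       
│  5 │  9 │ 11 │ 12 │       
├────┼────┼────┼────┤       
│ 14 │ 15 │    │  4 │       
└────┴────┴────┴────┘       
Moves: 2                    
                            
                            


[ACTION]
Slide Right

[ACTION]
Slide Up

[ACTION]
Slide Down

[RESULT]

┌────┬────┬────┬────┐       
│  2 │  1 │  6 │  3 │       
├────┼────┼────┼────┤       
│ 10 │ 13 │  7 │  8 │       
├────┼────┼────┼────┤       
│  5 │    │ 11 │ 12 │       
├────┼────┼────┼────┤       
│ 14 │  9 │ 15 │  4 │       
└────┴────┴────┴────┘       
Moves: 4                    
                            
                            


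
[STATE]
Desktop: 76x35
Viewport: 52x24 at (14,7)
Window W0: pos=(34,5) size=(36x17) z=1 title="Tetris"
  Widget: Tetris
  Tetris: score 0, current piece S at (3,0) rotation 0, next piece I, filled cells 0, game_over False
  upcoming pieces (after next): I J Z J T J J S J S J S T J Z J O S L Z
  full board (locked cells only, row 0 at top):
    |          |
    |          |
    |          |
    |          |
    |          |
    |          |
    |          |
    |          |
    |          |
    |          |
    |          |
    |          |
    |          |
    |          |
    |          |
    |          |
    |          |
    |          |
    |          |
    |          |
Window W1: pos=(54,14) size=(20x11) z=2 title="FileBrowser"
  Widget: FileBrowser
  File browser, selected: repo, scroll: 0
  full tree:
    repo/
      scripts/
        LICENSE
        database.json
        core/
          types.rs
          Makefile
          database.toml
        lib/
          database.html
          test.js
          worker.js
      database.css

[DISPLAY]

                    ┠───────────────────────────────
                    ┃          │Next:               
                    ┃          │████                
                    ┃          │                    
                    ┃          │                    
                    ┃          │                    
                    ┃          │                    
                    ┃          │Score:  ┏━━━━━━━━━━━
                    ┃          │0       ┃ FileBrowse
                    ┃          │        ┠───────────
                    ┃          │        ┃> [-] repo/
                    ┃          │        ┃    [+] scr
                    ┃          │        ┃    databas
                    ┃          │        ┃           
                    ┗━━━━━━━━━━━━━━━━━━━┃           
                                        ┃           
                                        ┃           
                                        ┗━━━━━━━━━━━
                                                    
                                                    
                                                    
                                                    
                                                    
                                                    


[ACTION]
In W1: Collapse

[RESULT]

                    ┠───────────────────────────────
                    ┃          │Next:               
                    ┃          │████                
                    ┃          │                    
                    ┃          │                    
                    ┃          │                    
                    ┃          │                    
                    ┃          │Score:  ┏━━━━━━━━━━━
                    ┃          │0       ┃ FileBrowse
                    ┃          │        ┠───────────
                    ┃          │        ┃> [+] repo/
                    ┃          │        ┃           
                    ┃          │        ┃           
                    ┃          │        ┃           
                    ┗━━━━━━━━━━━━━━━━━━━┃           
                                        ┃           
                                        ┃           
                                        ┗━━━━━━━━━━━
                                                    
                                                    
                                                    
                                                    
                                                    
                                                    


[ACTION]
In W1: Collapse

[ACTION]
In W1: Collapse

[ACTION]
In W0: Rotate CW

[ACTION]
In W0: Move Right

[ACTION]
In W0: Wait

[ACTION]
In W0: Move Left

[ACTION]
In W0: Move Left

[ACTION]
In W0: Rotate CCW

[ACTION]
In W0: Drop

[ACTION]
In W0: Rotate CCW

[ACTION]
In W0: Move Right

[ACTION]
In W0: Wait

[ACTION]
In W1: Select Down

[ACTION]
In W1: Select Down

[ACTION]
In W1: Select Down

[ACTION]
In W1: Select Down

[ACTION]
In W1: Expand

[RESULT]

                    ┠───────────────────────────────
                    ┃          │Next:               
                    ┃          │████                
                    ┃          │                    
                    ┃          │                    
                    ┃          │                    
                    ┃          │                    
                    ┃          │Score:  ┏━━━━━━━━━━━
                    ┃          │0       ┃ FileBrowse
                    ┃          │        ┠───────────
                    ┃          │        ┃> [-] repo/
                    ┃          │        ┃    [+] scr
                    ┃          │        ┃    databas
                    ┃          │        ┃           
                    ┗━━━━━━━━━━━━━━━━━━━┃           
                                        ┃           
                                        ┃           
                                        ┗━━━━━━━━━━━
                                                    
                                                    
                                                    
                                                    
                                                    
                                                    


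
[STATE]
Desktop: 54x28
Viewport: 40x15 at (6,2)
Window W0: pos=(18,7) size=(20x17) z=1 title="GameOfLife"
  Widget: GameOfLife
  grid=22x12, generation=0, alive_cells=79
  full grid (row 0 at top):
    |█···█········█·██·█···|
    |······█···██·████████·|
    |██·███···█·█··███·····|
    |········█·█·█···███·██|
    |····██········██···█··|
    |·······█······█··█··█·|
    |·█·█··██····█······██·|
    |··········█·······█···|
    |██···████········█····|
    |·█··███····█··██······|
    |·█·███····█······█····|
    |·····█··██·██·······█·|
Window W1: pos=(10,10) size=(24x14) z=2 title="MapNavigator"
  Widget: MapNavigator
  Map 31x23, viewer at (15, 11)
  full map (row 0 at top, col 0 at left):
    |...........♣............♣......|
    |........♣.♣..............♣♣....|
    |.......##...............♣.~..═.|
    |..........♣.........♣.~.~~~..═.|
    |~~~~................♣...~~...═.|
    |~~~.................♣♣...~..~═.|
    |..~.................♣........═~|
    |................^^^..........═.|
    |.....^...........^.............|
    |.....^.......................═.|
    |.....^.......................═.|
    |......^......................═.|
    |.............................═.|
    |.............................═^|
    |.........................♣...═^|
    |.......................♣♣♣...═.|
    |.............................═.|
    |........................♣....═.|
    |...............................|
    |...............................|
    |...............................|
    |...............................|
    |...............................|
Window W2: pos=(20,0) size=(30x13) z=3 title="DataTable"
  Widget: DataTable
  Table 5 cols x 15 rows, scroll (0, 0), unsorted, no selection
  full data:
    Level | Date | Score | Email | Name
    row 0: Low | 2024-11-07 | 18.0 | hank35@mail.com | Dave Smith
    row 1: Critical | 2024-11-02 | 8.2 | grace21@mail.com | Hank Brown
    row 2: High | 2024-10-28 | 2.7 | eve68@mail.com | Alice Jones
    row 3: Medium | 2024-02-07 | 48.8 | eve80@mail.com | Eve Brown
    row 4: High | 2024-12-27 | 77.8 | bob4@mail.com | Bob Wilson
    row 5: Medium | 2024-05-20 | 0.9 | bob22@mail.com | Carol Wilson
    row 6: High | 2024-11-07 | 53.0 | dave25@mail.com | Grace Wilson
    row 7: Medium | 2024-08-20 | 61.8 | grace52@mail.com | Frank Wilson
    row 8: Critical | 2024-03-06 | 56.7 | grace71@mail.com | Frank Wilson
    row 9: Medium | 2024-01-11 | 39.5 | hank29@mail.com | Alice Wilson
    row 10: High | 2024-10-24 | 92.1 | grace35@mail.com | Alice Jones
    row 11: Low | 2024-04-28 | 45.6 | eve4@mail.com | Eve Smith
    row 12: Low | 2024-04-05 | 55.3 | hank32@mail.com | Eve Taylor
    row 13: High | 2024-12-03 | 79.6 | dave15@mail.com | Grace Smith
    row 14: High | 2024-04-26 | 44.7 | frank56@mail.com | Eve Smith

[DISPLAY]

              ┠─────────────────────────
              ┃Level   │Date      │Score
              ┃────────┼──────────┼─────
              ┃Low     │2024-11-07│18.0 
              ┃Critical│2024-11-02│8.2  
            ┏━┃High    │2024-10-28│2.7  
            ┃ ┃Medium  │2024-02-07│48.8 
            ┠─┃High    │2024-12-27│77.8 
    ┏━━━━━━━━━┃Medium  │2024-05-20│0.9  
    ┃ MapNavig┃High    │2024-11-07│53.0 
    ┠─────────┗━━━━━━━━━━━━━━━━━━━━━━━━━
    ┃................♣.....┃···┃        
    ┃............^^^.......┃██·┃        
    ┃.^...........^........┃··█┃        
    ┃.^....................┃█··┃        


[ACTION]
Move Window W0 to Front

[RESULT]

              ┠─────────────────────────
              ┃Level   │Date      │Score
              ┃────────┼──────────┼─────
              ┃Low     │2024-11-07│18.0 
              ┃Critical│2024-11-02│8.2  
            ┏━━━━━━━━━━━━━━━━━━┓28│2.7  
            ┃ GameOfLife       ┃07│48.8 
            ┠──────────────────┨27│77.8 
    ┏━━━━━━━┃Gen: 0            ┃20│0.9  
    ┃ MapNav┃··█········█·██·█·┃07│53.0 
    ┠───────┃····█···██·███████┃━━━━━━━━
    ┃.......┃·███···█·█··███···┃        
    ┃.......┃······█·█·█···███·┃        
    ┃.^.....┃··██········██···█┃        
    ┃.^.....┃·····█······█··█··┃        


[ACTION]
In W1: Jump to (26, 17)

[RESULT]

              ┠─────────────────────────
              ┃Level   │Date      │Score
              ┃────────┼──────────┼─────
              ┃Low     │2024-11-07│18.0 
              ┃Critical│2024-11-02│8.2  
            ┏━━━━━━━━━━━━━━━━━━┓28│2.7  
            ┃ GameOfLife       ┃07│48.8 
            ┠──────────────────┨27│77.8 
    ┏━━━━━━━┃Gen: 0            ┃20│0.9  
    ┃ MapNav┃··█········█·██·█·┃07│53.0 
    ┠───────┃····█···██·███████┃━━━━━━━━
    ┃.......┃·███···█·█··███···┃        
    ┃.......┃······█·█·█···███·┃        
    ┃.......┃··██········██···█┃        
    ┃.......┃·····█······█··█··┃        


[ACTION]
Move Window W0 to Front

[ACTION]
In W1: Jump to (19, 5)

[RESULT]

              ┠─────────────────────────
              ┃Level   │Date      │Score
              ┃────────┼──────────┼─────
              ┃Low     │2024-11-07│18.0 
              ┃Critical│2024-11-02│8.2  
            ┏━━━━━━━━━━━━━━━━━━┓28│2.7  
            ┃ GameOfLife       ┃07│48.8 
            ┠──────────────────┨27│77.8 
    ┏━━━━━━━┃Gen: 0            ┃20│0.9  
    ┃ MapNav┃··█········█·██·█·┃07│53.0 
    ┠───────┃····█···██·███████┃━━━━━━━━
    ┃...♣...┃·███···█·█··███···┃        
    ┃♣.♣....┃······█·█·█···███·┃        
    ┃#......┃··██········██···█┃        
    ┃..♣....┃·····█······█··█··┃        
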